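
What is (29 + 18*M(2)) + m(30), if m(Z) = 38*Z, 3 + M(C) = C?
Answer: 1151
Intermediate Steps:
M(C) = -3 + C
(29 + 18*M(2)) + m(30) = (29 + 18*(-3 + 2)) + 38*30 = (29 + 18*(-1)) + 1140 = (29 - 18) + 1140 = 11 + 1140 = 1151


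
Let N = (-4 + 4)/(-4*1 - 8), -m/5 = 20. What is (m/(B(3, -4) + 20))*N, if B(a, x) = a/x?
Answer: 0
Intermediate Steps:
m = -100 (m = -5*20 = -100)
N = 0 (N = 0/(-4 - 8) = 0/(-12) = 0*(-1/12) = 0)
(m/(B(3, -4) + 20))*N = (-100/(3/(-4) + 20))*0 = (-100/(3*(-1/4) + 20))*0 = (-100/(-3/4 + 20))*0 = (-100/(77/4))*0 = ((4/77)*(-100))*0 = -400/77*0 = 0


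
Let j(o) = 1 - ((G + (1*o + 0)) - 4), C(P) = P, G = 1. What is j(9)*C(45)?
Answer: -225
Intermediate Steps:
j(o) = 4 - o (j(o) = 1 - ((1 + (1*o + 0)) - 4) = 1 - ((1 + (o + 0)) - 4) = 1 - ((1 + o) - 4) = 1 - (-3 + o) = 1 + (3 - o) = 4 - o)
j(9)*C(45) = (4 - 1*9)*45 = (4 - 9)*45 = -5*45 = -225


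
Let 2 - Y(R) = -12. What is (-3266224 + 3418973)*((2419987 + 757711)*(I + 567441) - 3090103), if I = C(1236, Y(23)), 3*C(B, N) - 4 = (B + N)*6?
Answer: 829931839447808813/3 ≈ 2.7664e+17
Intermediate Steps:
Y(R) = 14 (Y(R) = 2 - 1*(-12) = 2 + 12 = 14)
C(B, N) = 4/3 + 2*B + 2*N (C(B, N) = 4/3 + ((B + N)*6)/3 = 4/3 + (6*B + 6*N)/3 = 4/3 + (2*B + 2*N) = 4/3 + 2*B + 2*N)
I = 7504/3 (I = 4/3 + 2*1236 + 2*14 = 4/3 + 2472 + 28 = 7504/3 ≈ 2501.3)
(-3266224 + 3418973)*((2419987 + 757711)*(I + 567441) - 3090103) = (-3266224 + 3418973)*((2419987 + 757711)*(7504/3 + 567441) - 3090103) = 152749*(3177698*(1709827/3) - 3090103) = 152749*(5433313838246/3 - 3090103) = 152749*(5433304567937/3) = 829931839447808813/3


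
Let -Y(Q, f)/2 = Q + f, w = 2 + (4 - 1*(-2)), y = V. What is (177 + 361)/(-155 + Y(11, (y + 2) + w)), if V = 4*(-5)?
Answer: -538/157 ≈ -3.4268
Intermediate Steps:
V = -20
y = -20
w = 8 (w = 2 + (4 + 2) = 2 + 6 = 8)
Y(Q, f) = -2*Q - 2*f (Y(Q, f) = -2*(Q + f) = -2*Q - 2*f)
(177 + 361)/(-155 + Y(11, (y + 2) + w)) = (177 + 361)/(-155 + (-2*11 - 2*((-20 + 2) + 8))) = 538/(-155 + (-22 - 2*(-18 + 8))) = 538/(-155 + (-22 - 2*(-10))) = 538/(-155 + (-22 + 20)) = 538/(-155 - 2) = 538/(-157) = 538*(-1/157) = -538/157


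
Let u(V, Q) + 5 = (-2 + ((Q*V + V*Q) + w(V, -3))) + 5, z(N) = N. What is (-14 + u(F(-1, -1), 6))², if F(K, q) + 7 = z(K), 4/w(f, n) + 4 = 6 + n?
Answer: 13456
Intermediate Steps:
w(f, n) = 4/(2 + n) (w(f, n) = 4/(-4 + (6 + n)) = 4/(2 + n))
F(K, q) = -7 + K
u(V, Q) = -6 + 2*Q*V (u(V, Q) = -5 + ((-2 + ((Q*V + V*Q) + 4/(2 - 3))) + 5) = -5 + ((-2 + ((Q*V + Q*V) + 4/(-1))) + 5) = -5 + ((-2 + (2*Q*V + 4*(-1))) + 5) = -5 + ((-2 + (2*Q*V - 4)) + 5) = -5 + ((-2 + (-4 + 2*Q*V)) + 5) = -5 + ((-6 + 2*Q*V) + 5) = -5 + (-1 + 2*Q*V) = -6 + 2*Q*V)
(-14 + u(F(-1, -1), 6))² = (-14 + (-6 + 2*6*(-7 - 1)))² = (-14 + (-6 + 2*6*(-8)))² = (-14 + (-6 - 96))² = (-14 - 102)² = (-116)² = 13456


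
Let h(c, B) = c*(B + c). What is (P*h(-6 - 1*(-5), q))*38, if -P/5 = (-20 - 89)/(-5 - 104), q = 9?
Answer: 1520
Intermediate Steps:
P = -5 (P = -5*(-20 - 89)/(-5 - 104) = -(-545)/(-109) = -(-545)*(-1)/109 = -5*1 = -5)
(P*h(-6 - 1*(-5), q))*38 = -5*(-6 - 1*(-5))*(9 + (-6 - 1*(-5)))*38 = -5*(-6 + 5)*(9 + (-6 + 5))*38 = -(-5)*(9 - 1)*38 = -(-5)*8*38 = -5*(-8)*38 = 40*38 = 1520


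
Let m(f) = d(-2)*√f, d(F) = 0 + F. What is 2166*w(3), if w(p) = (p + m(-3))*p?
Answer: 19494 - 12996*I*√3 ≈ 19494.0 - 22510.0*I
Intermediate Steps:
d(F) = F
m(f) = -2*√f
w(p) = p*(p - 2*I*√3) (w(p) = (p - 2*I*√3)*p = p*(p - 2*I*√3))
2166*w(3) = 2166*(3*(3 - 2*I*√3)) = 2166*(9 - 6*I*√3) = 19494 - 12996*I*√3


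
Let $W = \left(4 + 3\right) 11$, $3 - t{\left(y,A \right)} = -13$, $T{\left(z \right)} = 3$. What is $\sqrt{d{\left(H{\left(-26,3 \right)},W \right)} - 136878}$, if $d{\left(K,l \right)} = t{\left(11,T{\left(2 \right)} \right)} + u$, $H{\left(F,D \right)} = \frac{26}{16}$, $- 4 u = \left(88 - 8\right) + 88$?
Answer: $2 i \sqrt{34226} \approx 370.01 i$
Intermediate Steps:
$t{\left(y,A \right)} = 16$ ($t{\left(y,A \right)} = 3 - -13 = 3 + 13 = 16$)
$u = -42$ ($u = - \frac{\left(88 - 8\right) + 88}{4} = - \frac{80 + 88}{4} = \left(- \frac{1}{4}\right) 168 = -42$)
$H{\left(F,D \right)} = \frac{13}{8}$ ($H{\left(F,D \right)} = 26 \cdot \frac{1}{16} = \frac{13}{8}$)
$W = 77$ ($W = 7 \cdot 11 = 77$)
$d{\left(K,l \right)} = -26$ ($d{\left(K,l \right)} = 16 - 42 = -26$)
$\sqrt{d{\left(H{\left(-26,3 \right)},W \right)} - 136878} = \sqrt{-26 - 136878} = \sqrt{-136904} = 2 i \sqrt{34226}$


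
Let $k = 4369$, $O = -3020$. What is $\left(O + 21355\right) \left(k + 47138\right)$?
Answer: $944380845$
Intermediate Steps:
$\left(O + 21355\right) \left(k + 47138\right) = \left(-3020 + 21355\right) \left(4369 + 47138\right) = 18335 \cdot 51507 = 944380845$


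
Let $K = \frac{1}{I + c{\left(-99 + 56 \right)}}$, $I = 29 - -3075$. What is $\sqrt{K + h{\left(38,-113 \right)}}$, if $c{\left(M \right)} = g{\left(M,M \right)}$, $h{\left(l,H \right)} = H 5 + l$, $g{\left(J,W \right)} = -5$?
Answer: $\frac{2 i \sqrt{1265300007}}{3099} \approx 22.956 i$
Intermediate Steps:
$I = 3104$ ($I = 29 + 3075 = 3104$)
$h{\left(l,H \right)} = l + 5 H$ ($h{\left(l,H \right)} = 5 H + l = l + 5 H$)
$c{\left(M \right)} = -5$
$K = \frac{1}{3099}$ ($K = \frac{1}{3104 - 5} = \frac{1}{3099} \approx 0.00032268$)
$\sqrt{K + h{\left(38,-113 \right)}} = \sqrt{\frac{1}{3099} + \left(38 + 5 \left(-113\right)\right)} = \sqrt{\frac{1}{3099} + \left(38 - 565\right)} = \sqrt{\frac{1}{3099} - 527} = \sqrt{- \frac{1633172}{3099}} = \frac{2 i \sqrt{1265300007}}{3099}$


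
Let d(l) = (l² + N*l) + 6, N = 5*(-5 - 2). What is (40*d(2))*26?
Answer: -62400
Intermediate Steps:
N = -35 (N = 5*(-7) = -35)
d(l) = 6 + l² - 35*l (d(l) = (l² - 35*l) + 6 = 6 + l² - 35*l)
(40*d(2))*26 = (40*(6 + 2² - 35*2))*26 = (40*(6 + 4 - 70))*26 = (40*(-60))*26 = -2400*26 = -62400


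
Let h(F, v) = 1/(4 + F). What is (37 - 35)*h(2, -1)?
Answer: ⅓ ≈ 0.33333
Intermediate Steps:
(37 - 35)*h(2, -1) = (37 - 35)/(4 + 2) = 2/6 = 2*(⅙) = ⅓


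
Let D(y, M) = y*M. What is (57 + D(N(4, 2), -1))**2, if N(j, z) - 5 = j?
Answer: 2304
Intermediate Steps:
N(j, z) = 5 + j
D(y, M) = M*y
(57 + D(N(4, 2), -1))**2 = (57 - (5 + 4))**2 = (57 - 1*9)**2 = (57 - 9)**2 = 48**2 = 2304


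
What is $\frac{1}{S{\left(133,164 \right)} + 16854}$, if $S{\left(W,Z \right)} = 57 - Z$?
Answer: $\frac{1}{16747} \approx 5.9712 \cdot 10^{-5}$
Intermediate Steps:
$\frac{1}{S{\left(133,164 \right)} + 16854} = \frac{1}{\left(57 - 164\right) + 16854} = \frac{1}{-107 + 16854} = \frac{1}{16747}$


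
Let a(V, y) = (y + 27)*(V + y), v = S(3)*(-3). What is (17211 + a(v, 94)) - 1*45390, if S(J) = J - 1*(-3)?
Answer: -18983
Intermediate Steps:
S(J) = 3 + J (S(J) = J + 3 = 3 + J)
v = -18 (v = (3 + 3)*(-3) = 6*(-3) = -18)
a(V, y) = (27 + y)*(V + y)
(17211 + a(v, 94)) - 1*45390 = (17211 + (94² + 27*(-18) + 27*94 - 18*94)) - 1*45390 = (17211 + (8836 - 486 + 2538 - 1692)) - 45390 = (17211 + 9196) - 45390 = 26407 - 45390 = -18983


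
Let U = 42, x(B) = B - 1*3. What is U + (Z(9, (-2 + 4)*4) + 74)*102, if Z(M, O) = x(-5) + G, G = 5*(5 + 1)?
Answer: 9834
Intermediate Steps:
x(B) = -3 + B (x(B) = B - 3 = -3 + B)
G = 30 (G = 5*6 = 30)
Z(M, O) = 22 (Z(M, O) = (-3 - 5) + 30 = -8 + 30 = 22)
U + (Z(9, (-2 + 4)*4) + 74)*102 = 42 + (22 + 74)*102 = 42 + 96*102 = 42 + 9792 = 9834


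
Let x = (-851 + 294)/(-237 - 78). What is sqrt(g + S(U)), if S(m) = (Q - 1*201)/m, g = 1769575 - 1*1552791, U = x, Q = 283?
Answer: sqrt(67271406526)/557 ≈ 465.65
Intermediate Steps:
x = 557/315 (x = -557/(-315) = -557*(-1/315) = 557/315 ≈ 1.7683)
U = 557/315 ≈ 1.7683
g = 216784 (g = 1769575 - 1552791 = 216784)
S(m) = 82/m (S(m) = (283 - 1*201)/m = (283 - 201)/m = 82/m)
sqrt(g + S(U)) = sqrt(216784 + 82/(557/315)) = sqrt(216784 + 82*(315/557)) = sqrt(216784 + 25830/557) = sqrt(120774518/557) = sqrt(67271406526)/557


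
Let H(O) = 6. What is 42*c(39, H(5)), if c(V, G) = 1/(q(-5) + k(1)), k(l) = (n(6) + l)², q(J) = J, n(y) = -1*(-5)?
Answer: 42/31 ≈ 1.3548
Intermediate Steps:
n(y) = 5
k(l) = (5 + l)²
c(V, G) = 1/31 (c(V, G) = 1/(-5 + (5 + 1)²) = 1/(-5 + 6²) = 1/(-5 + 36) = 1/31)
42*c(39, H(5)) = 42*(1/31) = 42/31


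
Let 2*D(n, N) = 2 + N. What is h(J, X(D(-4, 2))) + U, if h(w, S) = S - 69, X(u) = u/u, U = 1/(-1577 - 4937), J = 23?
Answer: -442953/6514 ≈ -68.000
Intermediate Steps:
D(n, N) = 1 + N/2 (D(n, N) = (2 + N)/2 = 1 + N/2)
U = -1/6514 (U = 1/(-6514) = -1/6514 ≈ -0.00015352)
X(u) = 1
h(w, S) = -69 + S
h(J, X(D(-4, 2))) + U = (-69 + 1) - 1/6514 = -68 - 1/6514 = -442953/6514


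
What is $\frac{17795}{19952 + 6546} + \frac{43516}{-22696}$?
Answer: $- \frac{46825728}{37587413} \approx -1.2458$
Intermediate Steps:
$\frac{17795}{19952 + 6546} + \frac{43516}{-22696} = \frac{17795}{26498} + 43516 \left(- \frac{1}{22696}\right) = 17795 \cdot \frac{1}{26498} - \frac{10879}{5674} = \frac{17795}{26498} - \frac{10879}{5674} = - \frac{46825728}{37587413}$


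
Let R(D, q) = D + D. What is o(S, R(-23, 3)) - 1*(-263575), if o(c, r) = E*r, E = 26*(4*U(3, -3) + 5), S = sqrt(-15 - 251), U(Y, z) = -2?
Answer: 267163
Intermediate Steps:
R(D, q) = 2*D
S = I*sqrt(266) (S = sqrt(-266) = I*sqrt(266) ≈ 16.31*I)
E = -78 (E = 26*(4*(-2) + 5) = 26*(-8 + 5) = 26*(-3) = -78)
o(c, r) = -78*r
o(S, R(-23, 3)) - 1*(-263575) = -156*(-23) - 1*(-263575) = -78*(-46) + 263575 = 3588 + 263575 = 267163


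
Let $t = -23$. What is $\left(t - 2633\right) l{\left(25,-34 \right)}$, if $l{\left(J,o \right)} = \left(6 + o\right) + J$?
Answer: $7968$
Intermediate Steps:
$l{\left(J,o \right)} = 6 + J + o$
$\left(t - 2633\right) l{\left(25,-34 \right)} = \left(-23 - 2633\right) \left(6 + 25 - 34\right) = \left(-23 - 2633\right) \left(-3\right) = \left(-2656\right) \left(-3\right) = 7968$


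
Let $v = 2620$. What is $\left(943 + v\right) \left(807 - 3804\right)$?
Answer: $-10678311$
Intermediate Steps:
$\left(943 + v\right) \left(807 - 3804\right) = \left(943 + 2620\right) \left(807 - 3804\right) = 3563 \left(-2997\right) = -10678311$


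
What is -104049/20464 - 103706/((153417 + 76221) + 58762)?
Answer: -2008123199/368863600 ≈ -5.4441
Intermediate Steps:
-104049/20464 - 103706/((153417 + 76221) + 58762) = -104049*1/20464 - 103706/(229638 + 58762) = -104049/20464 - 103706/288400 = -104049/20464 - 103706*1/288400 = -104049/20464 - 51853/144200 = -2008123199/368863600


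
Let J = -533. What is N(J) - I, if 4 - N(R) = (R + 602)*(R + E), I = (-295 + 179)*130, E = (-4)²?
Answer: 50757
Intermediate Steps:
E = 16
I = -15080 (I = -116*130 = -15080)
N(R) = 4 - (16 + R)*(602 + R) (N(R) = 4 - (R + 602)*(R + 16) = 4 - (602 + R)*(16 + R) = 4 - (16 + R)*(602 + R))
N(J) - I = (-9628 - 1*(-533)² - 618*(-533)) - 1*(-15080) = (-9628 - 1*284089 + 329394) + 15080 = (-9628 - 284089 + 329394) + 15080 = 35677 + 15080 = 50757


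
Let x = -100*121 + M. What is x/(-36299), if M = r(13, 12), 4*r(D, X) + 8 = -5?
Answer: 48413/145196 ≈ 0.33343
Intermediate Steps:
r(D, X) = -13/4 (r(D, X) = -2 + (1/4)*(-5) = -2 - 5/4 = -13/4)
M = -13/4 ≈ -3.2500
x = -48413/4 (x = -100*121 - 13/4 = -12100 - 13/4 = -48413/4 ≈ -12103.)
x/(-36299) = -48413/4/(-36299) = -48413/4*(-1/36299) = 48413/145196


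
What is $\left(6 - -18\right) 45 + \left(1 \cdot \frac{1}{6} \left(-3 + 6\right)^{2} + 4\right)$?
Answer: $\frac{2171}{2} \approx 1085.5$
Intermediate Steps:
$\left(6 - -18\right) 45 + \left(1 \cdot \frac{1}{6} \left(-3 + 6\right)^{2} + 4\right) = \left(6 + 18\right) 45 + \left(1 \cdot \frac{1}{6} \cdot 3^{2} + 4\right) = 24 \cdot 45 + \left(\frac{1}{6} \cdot 9 + 4\right) = 1080 + \left(\frac{3}{2} + 4\right) = 1080 + \frac{11}{2} = \frac{2171}{2}$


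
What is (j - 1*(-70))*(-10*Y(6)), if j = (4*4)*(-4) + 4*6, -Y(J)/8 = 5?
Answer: 12000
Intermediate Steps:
Y(J) = -40 (Y(J) = -8*5 = -40)
j = -40 (j = 16*(-4) + 24 = -64 + 24 = -40)
(j - 1*(-70))*(-10*Y(6)) = (-40 - 1*(-70))*(-10*(-40)) = (-40 + 70)*400 = 30*400 = 12000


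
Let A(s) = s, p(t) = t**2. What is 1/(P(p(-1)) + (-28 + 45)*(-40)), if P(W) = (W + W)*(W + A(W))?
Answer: -1/676 ≈ -0.0014793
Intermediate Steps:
P(W) = 4*W**2 (P(W) = (W + W)*(W + W) = (2*W)*(2*W) = 4*W**2)
1/(P(p(-1)) + (-28 + 45)*(-40)) = 1/(4*((-1)**2)**2 + (-28 + 45)*(-40)) = 1/(4*1**2 + 17*(-40)) = 1/(4*1 - 680) = 1/(4 - 680) = 1/(-676) = -1/676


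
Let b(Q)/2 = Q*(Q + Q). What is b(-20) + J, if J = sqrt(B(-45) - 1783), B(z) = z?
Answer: 1600 + 2*I*sqrt(457) ≈ 1600.0 + 42.755*I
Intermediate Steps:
b(Q) = 4*Q**2 (b(Q) = 2*(Q*(Q + Q)) = 2*(Q*(2*Q)) = 2*(2*Q**2) = 4*Q**2)
J = 2*I*sqrt(457) (J = sqrt(-45 - 1783) = sqrt(-1828) = 2*I*sqrt(457) ≈ 42.755*I)
b(-20) + J = 4*(-20)**2 + 2*I*sqrt(457) = 4*400 + 2*I*sqrt(457) = 1600 + 2*I*sqrt(457)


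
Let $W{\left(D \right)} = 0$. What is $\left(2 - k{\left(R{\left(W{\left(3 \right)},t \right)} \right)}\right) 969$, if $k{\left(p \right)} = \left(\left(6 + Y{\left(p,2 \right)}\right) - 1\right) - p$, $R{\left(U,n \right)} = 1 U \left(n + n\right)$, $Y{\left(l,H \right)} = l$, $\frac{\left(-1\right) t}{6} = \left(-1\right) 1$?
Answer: $-2907$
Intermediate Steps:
$t = 6$ ($t = - 6 \left(\left(-1\right) 1\right) = \left(-6\right) \left(-1\right) = 6$)
$R{\left(U,n \right)} = 2 U n$ ($R{\left(U,n \right)} = U 2 n = 2 U n$)
$k{\left(p \right)} = 5$ ($k{\left(p \right)} = \left(\left(6 + p\right) - 1\right) - p = \left(5 + p\right) - p = 5$)
$\left(2 - k{\left(R{\left(W{\left(3 \right)},t \right)} \right)}\right) 969 = \left(2 - 5\right) 969 = \left(-3\right) 969 = -2907$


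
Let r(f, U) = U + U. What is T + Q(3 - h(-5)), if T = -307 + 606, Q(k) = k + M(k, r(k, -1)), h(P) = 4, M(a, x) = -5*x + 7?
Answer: 315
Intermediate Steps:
r(f, U) = 2*U
M(a, x) = 7 - 5*x
Q(k) = 17 + k (Q(k) = k + (7 - 10*(-1)) = k + (7 - 5*(-2)) = k + (7 + 10) = k + 17 = 17 + k)
T = 299
T + Q(3 - h(-5)) = 299 + (17 + (3 - 1*4)) = 299 + (17 + (3 - 4)) = 299 + (17 - 1) = 299 + 16 = 315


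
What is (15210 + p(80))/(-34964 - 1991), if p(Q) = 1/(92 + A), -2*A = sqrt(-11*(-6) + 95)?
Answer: -22282666/54139075 - 2*sqrt(161)/1245198725 ≈ -0.41158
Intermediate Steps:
A = -sqrt(161)/2 (A = -sqrt(-11*(-6) + 95)/2 = -sqrt(66 + 95)/2 = -sqrt(161)/2 ≈ -6.3443)
p(Q) = 1/(92 - sqrt(161)/2)
(15210 + p(80))/(-34964 - 1991) = (15210 + (16/1465 + 2*sqrt(161)/33695))/(-34964 - 1991) = (22282666/1465 + 2*sqrt(161)/33695)/(-36955) = (22282666/1465 + 2*sqrt(161)/33695)*(-1/36955) = -22282666/54139075 - 2*sqrt(161)/1245198725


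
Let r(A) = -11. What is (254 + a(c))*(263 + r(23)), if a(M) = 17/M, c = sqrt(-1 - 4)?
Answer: 64008 - 4284*I*sqrt(5)/5 ≈ 64008.0 - 1915.9*I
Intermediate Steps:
c = I*sqrt(5) (c = sqrt(-5) = I*sqrt(5) ≈ 2.2361*I)
(254 + a(c))*(263 + r(23)) = (254 + 17/((I*sqrt(5))))*(263 - 11) = (254 + 17*(-I*sqrt(5)/5))*252 = (254 - 17*I*sqrt(5)/5)*252 = 64008 - 4284*I*sqrt(5)/5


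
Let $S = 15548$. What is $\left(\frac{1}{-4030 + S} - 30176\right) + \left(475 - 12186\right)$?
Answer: $- \frac{482454465}{11518} \approx -41887.0$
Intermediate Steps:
$\left(\frac{1}{-4030 + S} - 30176\right) + \left(475 - 12186\right) = \left(\frac{1}{-4030 + 15548} - 30176\right) + \left(475 - 12186\right) = \left(\frac{1}{11518} - 30176\right) - 11711 = - \frac{347567167}{11518} - 11711 = - \frac{482454465}{11518}$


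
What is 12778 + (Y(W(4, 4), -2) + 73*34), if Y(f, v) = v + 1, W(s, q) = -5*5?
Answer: 15259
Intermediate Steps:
W(s, q) = -25
Y(f, v) = 1 + v
12778 + (Y(W(4, 4), -2) + 73*34) = 12778 + ((1 - 2) + 73*34) = 12778 + (-1 + 2482) = 12778 + 2481 = 15259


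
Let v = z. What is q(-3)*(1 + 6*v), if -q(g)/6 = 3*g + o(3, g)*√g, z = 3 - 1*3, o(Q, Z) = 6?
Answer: 54 - 36*I*√3 ≈ 54.0 - 62.354*I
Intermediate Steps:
z = 0 (z = 3 - 3 = 0)
q(g) = -36*√g - 18*g (q(g) = -6*(3*g + 6*√g) = -36*√g - 18*g)
v = 0
q(-3)*(1 + 6*v) = (-36*I*√3 - 18*(-3))*(1 + 6*0) = (-36*I*√3 + 54)*(1 + 0) = (-36*I*√3 + 54)*1 = (54 - 36*I*√3)*1 = 54 - 36*I*√3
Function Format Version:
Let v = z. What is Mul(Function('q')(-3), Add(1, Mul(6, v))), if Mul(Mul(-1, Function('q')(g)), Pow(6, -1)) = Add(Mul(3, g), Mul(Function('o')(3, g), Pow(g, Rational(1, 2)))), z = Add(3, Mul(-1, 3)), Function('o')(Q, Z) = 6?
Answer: Add(54, Mul(-36, I, Pow(3, Rational(1, 2)))) ≈ Add(54.000, Mul(-62.354, I))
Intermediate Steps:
z = 0 (z = Add(3, -3) = 0)
Function('q')(g) = Add(Mul(-36, Pow(g, Rational(1, 2))), Mul(-18, g)) (Function('q')(g) = Mul(-6, Add(Mul(3, g), Mul(6, Pow(g, Rational(1, 2))))) = Add(Mul(-36, Pow(g, Rational(1, 2))), Mul(-18, g)))
v = 0
Mul(Function('q')(-3), Add(1, Mul(6, v))) = Mul(Add(Mul(-36, Pow(-3, Rational(1, 2))), Mul(-18, -3)), Add(1, Mul(6, 0))) = Mul(Add(Mul(-36, Mul(I, Pow(3, Rational(1, 2)))), 54), Add(1, 0)) = Mul(Add(Mul(-36, I, Pow(3, Rational(1, 2))), 54), 1) = Mul(Add(54, Mul(-36, I, Pow(3, Rational(1, 2)))), 1) = Add(54, Mul(-36, I, Pow(3, Rational(1, 2))))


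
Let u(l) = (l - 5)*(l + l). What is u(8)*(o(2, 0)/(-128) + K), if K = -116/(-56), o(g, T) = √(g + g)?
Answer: 2763/28 ≈ 98.679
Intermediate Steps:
o(g, T) = √2*√g (o(g, T) = √(2*g) = √2*√g)
u(l) = 2*l*(-5 + l) (u(l) = (-5 + l)*(2*l) = 2*l*(-5 + l))
K = 29/14 (K = -116*(-1/56) = 29/14 ≈ 2.0714)
u(8)*(o(2, 0)/(-128) + K) = (2*8*(-5 + 8))*((√2*√2)/(-128) + 29/14) = (2*8*3)*(2*(-1/128) + 29/14) = 48*(-1/64 + 29/14) = 48*(921/448) = 2763/28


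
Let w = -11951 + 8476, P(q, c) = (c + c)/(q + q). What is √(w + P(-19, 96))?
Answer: I*√1256299/19 ≈ 58.992*I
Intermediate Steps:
P(q, c) = c/q (P(q, c) = (2*c)/((2*q)) = (2*c)*(1/(2*q)) = c/q)
w = -3475
√(w + P(-19, 96)) = √(-3475 + 96/(-19)) = √(-3475 + 96*(-1/19)) = √(-3475 - 96/19) = √(-66121/19) = I*√1256299/19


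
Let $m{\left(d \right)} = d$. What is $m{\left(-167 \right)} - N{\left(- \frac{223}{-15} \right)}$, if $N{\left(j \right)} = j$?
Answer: $- \frac{2728}{15} \approx -181.87$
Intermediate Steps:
$m{\left(-167 \right)} - N{\left(- \frac{223}{-15} \right)} = -167 - - \frac{223}{-15} = -167 - \left(-223\right) \left(- \frac{1}{15}\right) = -167 - \frac{223}{15} = - \frac{2728}{15}$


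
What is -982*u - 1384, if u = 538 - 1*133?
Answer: -399094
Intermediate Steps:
u = 405 (u = 538 - 133 = 405)
-982*u - 1384 = -982*405 - 1384 = -397710 - 1384 = -399094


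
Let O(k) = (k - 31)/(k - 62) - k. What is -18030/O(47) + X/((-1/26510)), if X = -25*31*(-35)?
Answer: -518459113300/721 ≈ -7.1908e+8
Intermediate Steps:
O(k) = -k + (-31 + k)/(-62 + k) (O(k) = (-31 + k)/(-62 + k) - k = -k + (-31 + k)/(-62 + k))
X = 27125 (X = -775*(-35) = 27125)
-18030/O(47) + X/((-1/26510)) = -18030*(-62 + 47)/(-31 - 1*47**2 + 63*47) + 27125/((-1/26510)) = -18030*(-15/(-31 - 1*2209 + 2961)) + 27125/((-1*1/26510)) = -18030*(-15/(-31 - 2209 + 2961)) + 27125/(-1/26510) = -18030/((-1/15*721)) + 27125*(-26510) = -18030/(-721/15) - 719083750 = -18030*(-15/721) - 719083750 = 270450/721 - 719083750 = -518459113300/721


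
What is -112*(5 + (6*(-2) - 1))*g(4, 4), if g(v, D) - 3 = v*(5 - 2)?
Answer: 13440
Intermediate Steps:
g(v, D) = 3 + 3*v (g(v, D) = 3 + v*(5 - 2) = 3 + v*3 = 3 + 3*v)
-112*(5 + (6*(-2) - 1))*g(4, 4) = -112*(5 + (6*(-2) - 1))*(3 + 3*4) = -112*(5 + (-12 - 1))*(3 + 12) = -112*(5 - 13)*15 = -(-896)*15 = -112*(-120) = 13440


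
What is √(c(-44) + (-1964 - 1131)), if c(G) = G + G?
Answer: I*√3183 ≈ 56.418*I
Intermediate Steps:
c(G) = 2*G
√(c(-44) + (-1964 - 1131)) = √(2*(-44) + (-1964 - 1131)) = √(-88 - 3095) = √(-3183) = I*√3183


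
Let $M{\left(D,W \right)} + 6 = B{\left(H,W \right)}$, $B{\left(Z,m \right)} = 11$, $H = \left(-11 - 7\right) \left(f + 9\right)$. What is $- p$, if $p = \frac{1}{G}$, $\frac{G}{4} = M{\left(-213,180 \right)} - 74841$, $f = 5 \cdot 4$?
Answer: $\frac{1}{299344} \approx 3.3406 \cdot 10^{-6}$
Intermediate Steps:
$f = 20$
$H = -522$ ($H = \left(-11 - 7\right) \left(20 + 9\right) = \left(-18\right) 29 = -522$)
$M{\left(D,W \right)} = 5$ ($M{\left(D,W \right)} = -6 + 11 = 5$)
$G = -299344$ ($G = 4 \left(5 - 74841\right) = 4 \left(-74836\right) = -299344$)
$p = - \frac{1}{299344}$ ($p = \frac{1}{-299344} = - \frac{1}{299344} \approx -3.3406 \cdot 10^{-6}$)
$- p = \left(-1\right) \left(- \frac{1}{299344}\right) = \frac{1}{299344}$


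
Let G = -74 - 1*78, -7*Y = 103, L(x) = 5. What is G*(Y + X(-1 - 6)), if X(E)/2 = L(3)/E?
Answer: 17176/7 ≈ 2453.7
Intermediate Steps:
X(E) = 10/E (X(E) = 2*(5/E) = 10/E)
Y = -103/7 (Y = -⅐*103 = -103/7 ≈ -14.714)
G = -152 (G = -74 - 78 = -152)
G*(Y + X(-1 - 6)) = -152*(-103/7 + 10/(-1 - 6)) = -152*(-103/7 + 10/(-7)) = -152*(-103/7 + 10*(-⅐)) = -152*(-103/7 - 10/7) = -152*(-113/7) = 17176/7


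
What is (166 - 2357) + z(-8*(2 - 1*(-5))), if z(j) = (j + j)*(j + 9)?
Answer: 3073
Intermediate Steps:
z(j) = 2*j*(9 + j) (z(j) = (2*j)*(9 + j) = 2*j*(9 + j))
(166 - 2357) + z(-8*(2 - 1*(-5))) = (166 - 2357) + 2*(-8*(2 - 1*(-5)))*(9 - 8*(2 - 1*(-5))) = -2191 + 2*(-8*(2 + 5))*(9 - 8*(2 + 5)) = -2191 + 2*(-8*7)*(9 - 8*7) = -2191 + 2*(-56)*(9 - 56) = -2191 + 2*(-56)*(-47) = -2191 + 5264 = 3073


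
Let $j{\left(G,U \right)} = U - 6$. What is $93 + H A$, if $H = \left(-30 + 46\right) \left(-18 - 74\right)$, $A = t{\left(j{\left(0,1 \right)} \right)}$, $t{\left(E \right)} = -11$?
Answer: $16285$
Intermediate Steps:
$j{\left(G,U \right)} = -6 + U$ ($j{\left(G,U \right)} = U - 6 = -6 + U$)
$A = -11$
$H = -1472$ ($H = 16 \left(-92\right) = -1472$)
$93 + H A = 93 - -16192 = 93 + 16192 = 16285$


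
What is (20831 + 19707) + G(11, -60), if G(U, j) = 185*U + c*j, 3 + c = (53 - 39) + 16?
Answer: 40953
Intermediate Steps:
c = 27 (c = -3 + ((53 - 39) + 16) = -3 + (14 + 16) = -3 + 30 = 27)
G(U, j) = 27*j + 185*U (G(U, j) = 185*U + 27*j = 27*j + 185*U)
(20831 + 19707) + G(11, -60) = (20831 + 19707) + (27*(-60) + 185*11) = 40538 + (-1620 + 2035) = 40538 + 415 = 40953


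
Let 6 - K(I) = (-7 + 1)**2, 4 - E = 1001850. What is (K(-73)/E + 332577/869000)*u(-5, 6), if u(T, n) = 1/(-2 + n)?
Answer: 166608503571/1741208348000 ≈ 0.095686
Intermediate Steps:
E = -1001846 (E = 4 - 1*1001850 = 4 - 1001850 = -1001846)
K(I) = -30 (K(I) = 6 - (-7 + 1)**2 = 6 - 1*(-6)**2 = 6 - 1*36 = 6 - 36 = -30)
(K(-73)/E + 332577/869000)*u(-5, 6) = (-30/(-1001846) + 332577/869000)/(-2 + 6) = (-30*(-1/1001846) + 332577*(1/869000))/4 = (15/500923 + 332577/869000)*(1/4) = (166608503571/435302087000)*(1/4) = 166608503571/1741208348000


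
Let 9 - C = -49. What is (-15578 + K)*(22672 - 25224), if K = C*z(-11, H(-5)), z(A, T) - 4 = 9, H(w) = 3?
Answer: 37830848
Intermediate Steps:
C = 58 (C = 9 - 1*(-49) = 9 + 49 = 58)
z(A, T) = 13 (z(A, T) = 4 + 9 = 13)
K = 754 (K = 58*13 = 754)
(-15578 + K)*(22672 - 25224) = (-15578 + 754)*(22672 - 25224) = -14824*(-2552) = 37830848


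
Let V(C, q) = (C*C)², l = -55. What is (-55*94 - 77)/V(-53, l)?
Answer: -99/148877 ≈ -0.00066498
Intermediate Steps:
V(C, q) = C⁴ (V(C, q) = (C²)² = C⁴)
(-55*94 - 77)/V(-53, l) = (-55*94 - 77)/((-53)⁴) = (-5170 - 77)/7890481 = -5247*1/7890481 = -99/148877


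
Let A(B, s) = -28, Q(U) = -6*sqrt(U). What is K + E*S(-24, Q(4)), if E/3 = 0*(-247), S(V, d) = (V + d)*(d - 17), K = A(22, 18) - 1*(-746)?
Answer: 718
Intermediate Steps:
K = 718 (K = -28 - 1*(-746) = -28 + 746 = 718)
S(V, d) = (-17 + d)*(V + d) (S(V, d) = (V + d)*(-17 + d) = (-17 + d)*(V + d))
E = 0 (E = 3*(0*(-247)) = 3*0 = 0)
K + E*S(-24, Q(4)) = 718 + 0*((-6*sqrt(4))**2 - 17*(-24) - (-102)*sqrt(4) - (-144)*sqrt(4)) = 718 + 0*((-6*2)**2 + 408 - (-102)*2 - (-144)*2) = 718 + 0*((-12)**2 + 408 - 17*(-12) - 24*(-12)) = 718 + 0*(144 + 408 + 204 + 288) = 718 + 0*1044 = 718 + 0 = 718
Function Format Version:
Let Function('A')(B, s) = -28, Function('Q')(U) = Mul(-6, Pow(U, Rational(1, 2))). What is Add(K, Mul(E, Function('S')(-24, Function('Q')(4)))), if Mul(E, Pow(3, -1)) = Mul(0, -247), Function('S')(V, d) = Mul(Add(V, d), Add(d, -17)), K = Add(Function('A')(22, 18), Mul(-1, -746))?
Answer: 718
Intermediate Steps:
K = 718 (K = Add(-28, Mul(-1, -746)) = Add(-28, 746) = 718)
Function('S')(V, d) = Mul(Add(-17, d), Add(V, d)) (Function('S')(V, d) = Mul(Add(V, d), Add(-17, d)) = Mul(Add(-17, d), Add(V, d)))
E = 0 (E = Mul(3, Mul(0, -247)) = Mul(3, 0) = 0)
Add(K, Mul(E, Function('S')(-24, Function('Q')(4)))) = Add(718, Mul(0, Add(Pow(Mul(-6, Pow(4, Rational(1, 2))), 2), Mul(-17, -24), Mul(-17, Mul(-6, Pow(4, Rational(1, 2)))), Mul(-24, Mul(-6, Pow(4, Rational(1, 2))))))) = Add(718, Mul(0, Add(Pow(Mul(-6, 2), 2), 408, Mul(-17, Mul(-6, 2)), Mul(-24, Mul(-6, 2))))) = Add(718, Mul(0, Add(Pow(-12, 2), 408, Mul(-17, -12), Mul(-24, -12)))) = Add(718, Mul(0, Add(144, 408, 204, 288))) = Add(718, Mul(0, 1044)) = Add(718, 0) = 718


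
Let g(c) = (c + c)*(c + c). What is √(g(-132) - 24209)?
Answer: √45487 ≈ 213.28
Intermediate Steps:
g(c) = 4*c² (g(c) = (2*c)*(2*c) = 4*c²)
√(g(-132) - 24209) = √(4*(-132)² - 24209) = √(4*17424 - 24209) = √(69696 - 24209) = √45487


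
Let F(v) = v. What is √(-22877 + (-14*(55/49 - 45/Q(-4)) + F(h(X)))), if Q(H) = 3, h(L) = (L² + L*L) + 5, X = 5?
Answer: I*√1108758/7 ≈ 150.43*I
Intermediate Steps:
h(L) = 5 + 2*L² (h(L) = (L² + L²) + 5 = 2*L² + 5 = 5 + 2*L²)
√(-22877 + (-14*(55/49 - 45/Q(-4)) + F(h(X)))) = √(-22877 + (-14*(55/49 - 45/3) + (5 + 2*5²))) = √(-22877 + (-14*(55*(1/49) - 45*⅓) + (5 + 2*25))) = √(-22877 + (-14*(55/49 - 15) + (5 + 50))) = √(-22877 + (-14*(-680/49) + 55)) = √(-22877 + (1360/7 + 55)) = √(-22877 + 1745/7) = √(-158394/7) = I*√1108758/7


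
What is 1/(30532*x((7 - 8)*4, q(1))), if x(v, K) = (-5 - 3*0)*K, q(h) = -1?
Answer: 1/152660 ≈ 6.5505e-6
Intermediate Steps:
x(v, K) = -5*K (x(v, K) = (-5 + 0)*K = -5*K)
1/(30532*x((7 - 8)*4, q(1))) = 1/(30532*((-5*(-1)))) = (1/30532)/5 = (1/30532)*(⅕) = 1/152660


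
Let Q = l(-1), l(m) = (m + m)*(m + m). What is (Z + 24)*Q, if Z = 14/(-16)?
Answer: 185/2 ≈ 92.500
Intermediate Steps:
Z = -7/8 (Z = 14*(-1/16) = -7/8 ≈ -0.87500)
l(m) = 4*m**2 (l(m) = (2*m)*(2*m) = 4*m**2)
Q = 4 (Q = 4*(-1)**2 = 4*1 = 4)
(Z + 24)*Q = (-7/8 + 24)*4 = (185/8)*4 = 185/2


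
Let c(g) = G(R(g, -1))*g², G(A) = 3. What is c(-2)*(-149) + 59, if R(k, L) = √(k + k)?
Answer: -1729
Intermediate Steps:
R(k, L) = √2*√k (R(k, L) = √(2*k) = √2*√k)
c(g) = 3*g²
c(-2)*(-149) + 59 = (3*(-2)²)*(-149) + 59 = (3*4)*(-149) + 59 = 12*(-149) + 59 = -1788 + 59 = -1729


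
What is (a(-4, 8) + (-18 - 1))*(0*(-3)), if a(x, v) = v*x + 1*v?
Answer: 0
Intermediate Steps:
a(x, v) = v + v*x (a(x, v) = v*x + v = v + v*x)
(a(-4, 8) + (-18 - 1))*(0*(-3)) = (8*(1 - 4) + (-18 - 1))*(0*(-3)) = (8*(-3) - 19)*0 = (-24 - 19)*0 = -43*0 = 0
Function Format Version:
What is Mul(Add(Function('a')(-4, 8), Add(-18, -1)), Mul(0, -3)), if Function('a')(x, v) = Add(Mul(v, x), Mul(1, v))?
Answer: 0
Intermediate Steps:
Function('a')(x, v) = Add(v, Mul(v, x)) (Function('a')(x, v) = Add(Mul(v, x), v) = Add(v, Mul(v, x)))
Mul(Add(Function('a')(-4, 8), Add(-18, -1)), Mul(0, -3)) = Mul(Add(Mul(8, Add(1, -4)), Add(-18, -1)), Mul(0, -3)) = Mul(Add(Mul(8, -3), -19), 0) = Mul(Add(-24, -19), 0) = Mul(-43, 0) = 0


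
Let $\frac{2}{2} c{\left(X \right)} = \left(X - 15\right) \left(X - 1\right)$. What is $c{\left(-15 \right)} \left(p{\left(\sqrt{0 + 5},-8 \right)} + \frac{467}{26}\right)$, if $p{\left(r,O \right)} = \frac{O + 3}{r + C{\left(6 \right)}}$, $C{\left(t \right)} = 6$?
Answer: $\frac{3287280}{403} + \frac{2400 \sqrt{5}}{31} \approx 8330.1$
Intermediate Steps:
$c{\left(X \right)} = \left(-1 + X\right) \left(-15 + X\right)$ ($c{\left(X \right)} = \left(X - 15\right) \left(X - 1\right) = \left(-15 + X\right) \left(-1 + X\right) = \left(-1 + X\right) \left(-15 + X\right)$)
$p{\left(r,O \right)} = \frac{3 + O}{6 + r}$ ($p{\left(r,O \right)} = \frac{O + 3}{r + 6} = \frac{3 + O}{6 + r}$)
$c{\left(-15 \right)} \left(p{\left(\sqrt{0 + 5},-8 \right)} + \frac{467}{26}\right) = \left(15 + \left(-15\right)^{2} - -240\right) \left(\frac{3 - 8}{6 + \sqrt{0 + 5}} + \frac{467}{26}\right) = \left(15 + 225 + 240\right) \left(\frac{1}{6 + \sqrt{5}} \left(-5\right) + 467 \cdot \frac{1}{26}\right) = 480 \left(- \frac{5}{6 + \sqrt{5}} + \frac{467}{26}\right) = 480 \left(\frac{467}{26} - \frac{5}{6 + \sqrt{5}}\right) = \frac{112080}{13} - \frac{2400}{6 + \sqrt{5}}$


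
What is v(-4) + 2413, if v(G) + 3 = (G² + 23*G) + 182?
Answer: 2516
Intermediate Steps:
v(G) = 179 + G² + 23*G (v(G) = -3 + ((G² + 23*G) + 182) = -3 + (182 + G² + 23*G) = 179 + G² + 23*G)
v(-4) + 2413 = (179 + (-4)² + 23*(-4)) + 2413 = (179 + 16 - 92) + 2413 = 103 + 2413 = 2516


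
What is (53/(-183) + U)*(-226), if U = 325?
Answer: -13429372/183 ≈ -73385.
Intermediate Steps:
(53/(-183) + U)*(-226) = (53/(-183) + 325)*(-226) = (53*(-1/183) + 325)*(-226) = (-53/183 + 325)*(-226) = (59422/183)*(-226) = -13429372/183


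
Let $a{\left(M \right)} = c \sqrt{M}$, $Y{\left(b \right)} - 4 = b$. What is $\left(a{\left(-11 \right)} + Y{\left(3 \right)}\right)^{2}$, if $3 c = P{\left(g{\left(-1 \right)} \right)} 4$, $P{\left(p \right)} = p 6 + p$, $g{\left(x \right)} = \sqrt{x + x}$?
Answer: $\frac{17689}{9} - \frac{392 \sqrt{22}}{3} \approx 1352.6$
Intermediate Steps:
$g{\left(x \right)} = \sqrt{2} \sqrt{x}$ ($g{\left(x \right)} = \sqrt{2 x} = \sqrt{2} \sqrt{x}$)
$P{\left(p \right)} = 7 p$ ($P{\left(p \right)} = 6 p + p = 7 p$)
$c = \frac{28 i \sqrt{2}}{3}$ ($c = \frac{7 \sqrt{2} \sqrt{-1} \cdot 4}{3} = \frac{7 \sqrt{2} i 4}{3} = \frac{7 i \sqrt{2} \cdot 4}{3} = \frac{28 i \sqrt{2}}{3} \approx 13.199 i$)
$Y{\left(b \right)} = 4 + b$
$a{\left(M \right)} = \frac{28 i \sqrt{2} \sqrt{M}}{3}$ ($a{\left(M \right)} = \frac{28 i \sqrt{2}}{3} \sqrt{M} = \frac{28 i \sqrt{2} \sqrt{M}}{3}$)
$\left(a{\left(-11 \right)} + Y{\left(3 \right)}\right)^{2} = \left(\frac{28 i \sqrt{2} \sqrt{-11}}{3} + \left(4 + 3\right)\right)^{2} = \left(\frac{28 i \sqrt{2} i \sqrt{11}}{3} + 7\right)^{2} = \left(- \frac{28 \sqrt{22}}{3} + 7\right)^{2} = \left(7 - \frac{28 \sqrt{22}}{3}\right)^{2}$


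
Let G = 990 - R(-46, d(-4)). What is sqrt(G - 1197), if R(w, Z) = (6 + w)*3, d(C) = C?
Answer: I*sqrt(87) ≈ 9.3274*I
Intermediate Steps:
R(w, Z) = 18 + 3*w
G = 1110 (G = 990 - (18 + 3*(-46)) = 990 - (18 - 138) = 990 - 1*(-120) = 990 + 120 = 1110)
sqrt(G - 1197) = sqrt(1110 - 1197) = sqrt(-87) = I*sqrt(87)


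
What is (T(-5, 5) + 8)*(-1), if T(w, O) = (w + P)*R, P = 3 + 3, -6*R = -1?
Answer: -49/6 ≈ -8.1667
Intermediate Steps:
R = 1/6 (R = -1/6*(-1) = 1/6 ≈ 0.16667)
P = 6
T(w, O) = 1 + w/6 (T(w, O) = (w + 6)*(1/6) = (6 + w)*(1/6) = 1 + w/6)
(T(-5, 5) + 8)*(-1) = ((1 + (1/6)*(-5)) + 8)*(-1) = ((1 - 5/6) + 8)*(-1) = (1/6 + 8)*(-1) = (49/6)*(-1) = -49/6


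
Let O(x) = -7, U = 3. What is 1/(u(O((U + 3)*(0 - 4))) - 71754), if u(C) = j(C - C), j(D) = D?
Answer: -1/71754 ≈ -1.3937e-5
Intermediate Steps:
u(C) = 0 (u(C) = C - C = 0)
1/(u(O((U + 3)*(0 - 4))) - 71754) = 1/(0 - 71754) = 1/(-71754) = -1/71754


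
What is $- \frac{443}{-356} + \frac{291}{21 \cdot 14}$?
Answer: $\frac{38973}{17444} \approx 2.2342$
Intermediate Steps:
$- \frac{443}{-356} + \frac{291}{21 \cdot 14} = \left(-443\right) \left(- \frac{1}{356}\right) + \frac{291}{294} = \frac{443}{356} + 291 \cdot \frac{1}{294} = \frac{443}{356} + \frac{97}{98} = \frac{38973}{17444}$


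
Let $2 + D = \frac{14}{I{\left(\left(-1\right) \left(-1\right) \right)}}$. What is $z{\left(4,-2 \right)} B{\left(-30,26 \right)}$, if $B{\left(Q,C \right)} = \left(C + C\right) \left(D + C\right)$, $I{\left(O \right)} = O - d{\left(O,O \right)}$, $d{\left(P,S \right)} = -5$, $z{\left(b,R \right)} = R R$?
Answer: $\frac{16432}{3} \approx 5477.3$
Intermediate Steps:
$z{\left(b,R \right)} = R^{2}$
$I{\left(O \right)} = 5 + O$ ($I{\left(O \right)} = O - -5 = O + 5 = 5 + O$)
$D = \frac{1}{3}$ ($D = -2 + \frac{14}{5 - -1} = -2 + \frac{14}{5 + 1} = -2 + \frac{14}{6} = -2 + 14 \cdot \frac{1}{6} = -2 + \frac{7}{3} = \frac{1}{3} \approx 0.33333$)
$B{\left(Q,C \right)} = 2 C \left(\frac{1}{3} + C\right)$ ($B{\left(Q,C \right)} = \left(C + C\right) \left(\frac{1}{3} + C\right) = 2 C \left(\frac{1}{3} + C\right)$)
$z{\left(4,-2 \right)} B{\left(-30,26 \right)} = \left(-2\right)^{2} \cdot \frac{2}{3} \cdot 26 \left(1 + 3 \cdot 26\right) = 4 \cdot \frac{2}{3} \cdot 26 \left(1 + 78\right) = 4 \cdot \frac{2}{3} \cdot 26 \cdot 79 = 4 \cdot \frac{4108}{3} = \frac{16432}{3}$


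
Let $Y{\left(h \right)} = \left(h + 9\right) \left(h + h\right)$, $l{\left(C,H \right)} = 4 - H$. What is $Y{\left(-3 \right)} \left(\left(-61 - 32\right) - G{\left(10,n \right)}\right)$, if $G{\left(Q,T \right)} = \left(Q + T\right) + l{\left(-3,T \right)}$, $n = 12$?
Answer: $3852$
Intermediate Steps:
$Y{\left(h \right)} = 2 h \left(9 + h\right)$ ($Y{\left(h \right)} = \left(9 + h\right) 2 h = 2 h \left(9 + h\right)$)
$G{\left(Q,T \right)} = 4 + Q$ ($G{\left(Q,T \right)} = \left(Q + T\right) - \left(-4 + T\right) = 4 + Q$)
$Y{\left(-3 \right)} \left(\left(-61 - 32\right) - G{\left(10,n \right)}\right) = 2 \left(-3\right) \left(9 - 3\right) \left(\left(-61 - 32\right) - \left(4 + 10\right)\right) = 2 \left(-3\right) 6 \left(\left(-61 - 32\right) - 14\right) = - 36 \left(-93 - 14\right) = \left(-36\right) \left(-107\right) = 3852$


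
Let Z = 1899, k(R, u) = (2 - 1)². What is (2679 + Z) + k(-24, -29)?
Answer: 4579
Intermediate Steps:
k(R, u) = 1 (k(R, u) = 1² = 1)
(2679 + Z) + k(-24, -29) = (2679 + 1899) + 1 = 4578 + 1 = 4579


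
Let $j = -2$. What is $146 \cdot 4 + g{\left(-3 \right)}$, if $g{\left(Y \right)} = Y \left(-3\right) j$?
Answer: $566$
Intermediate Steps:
$g{\left(Y \right)} = 6 Y$ ($g{\left(Y \right)} = Y \left(-3\right) \left(-2\right) = - 3 Y \left(-2\right) = 6 Y$)
$146 \cdot 4 + g{\left(-3 \right)} = 146 \cdot 4 + 6 \left(-3\right) = 584 - 18 = 566$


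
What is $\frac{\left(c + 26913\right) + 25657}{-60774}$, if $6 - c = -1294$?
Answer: $- \frac{26935}{30387} \approx -0.8864$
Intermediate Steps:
$c = 1300$ ($c = 6 - -1294 = 6 + 1294 = 1300$)
$\frac{\left(c + 26913\right) + 25657}{-60774} = \frac{\left(1300 + 26913\right) + 25657}{-60774} = \left(28213 + 25657\right) \left(- \frac{1}{60774}\right) = 53870 \left(- \frac{1}{60774}\right) = - \frac{26935}{30387}$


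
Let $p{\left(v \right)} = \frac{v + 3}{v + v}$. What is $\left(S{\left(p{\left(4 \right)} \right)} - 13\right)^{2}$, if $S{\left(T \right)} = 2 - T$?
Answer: $\frac{9025}{64} \approx 141.02$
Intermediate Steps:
$p{\left(v \right)} = \frac{3 + v}{2 v}$
$\left(S{\left(p{\left(4 \right)} \right)} - 13\right)^{2} = \left(\left(2 - \frac{3 + 4}{2 \cdot 4}\right) - 13\right)^{2} = \left(\left(2 - \frac{1}{2} \cdot \frac{1}{4} \cdot 7\right) - 13\right)^{2} = \left(\left(2 - \frac{7}{8}\right) - 13\right)^{2} = \left(\frac{9}{8} - 13\right)^{2} = \left(- \frac{95}{8}\right)^{2} = \frac{9025}{64}$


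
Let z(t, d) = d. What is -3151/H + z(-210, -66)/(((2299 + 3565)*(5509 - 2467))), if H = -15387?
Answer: 135766739/662989704 ≈ 0.20478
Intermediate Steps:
-3151/H + z(-210, -66)/(((2299 + 3565)*(5509 - 2467))) = -3151/(-15387) - 66*1/((2299 + 3565)*(5509 - 2467)) = -3151*(-1/15387) - 66/(5864*3042) = 137/669 - 66/17838288 = 137/669 - 66*1/17838288 = 137/669 - 11/2973048 = 135766739/662989704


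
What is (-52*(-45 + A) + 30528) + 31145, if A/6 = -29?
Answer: 73061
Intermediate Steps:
A = -174 (A = 6*(-29) = -174)
(-52*(-45 + A) + 30528) + 31145 = (-52*(-45 - 174) + 30528) + 31145 = (-52*(-219) + 30528) + 31145 = (11388 + 30528) + 31145 = 41916 + 31145 = 73061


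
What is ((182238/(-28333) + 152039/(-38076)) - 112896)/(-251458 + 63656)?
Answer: 121804276459043/202602170057016 ≈ 0.60120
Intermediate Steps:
((182238/(-28333) + 152039/(-38076)) - 112896)/(-251458 + 63656) = ((182238*(-1/28333) + 152039*(-1/38076)) - 112896)/(-187802) = ((-182238/28333 - 152039/38076) - 112896)*(-1/187802) = (-11246615075/1078807308 - 112896)*(-1/187802) = -121804276459043/1078807308*(-1/187802) = 121804276459043/202602170057016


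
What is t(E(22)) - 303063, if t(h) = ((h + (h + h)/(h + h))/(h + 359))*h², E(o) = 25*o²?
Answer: 1767931548083/12459 ≈ 1.4190e+8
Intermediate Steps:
t(h) = h²*(1 + h)/(359 + h) (t(h) = ((h + (2*h)/((2*h)))/(359 + h))*h² = ((h + (2*h)*(1/(2*h)))/(359 + h))*h² = ((h + 1)/(359 + h))*h² = ((1 + h)/(359 + h))*h² = h²*(1 + h)/(359 + h))
t(E(22)) - 303063 = (25*22²)²*(1 + 25*22²)/(359 + 25*22²) - 303063 = (25*484)²*(1 + 25*484)/(359 + 25*484) - 303063 = 12100²*(1 + 12100)/(359 + 12100) - 303063 = 146410000*12101/12459 - 303063 = 146410000*(1/12459)*12101 - 303063 = 1771707410000/12459 - 303063 = 1767931548083/12459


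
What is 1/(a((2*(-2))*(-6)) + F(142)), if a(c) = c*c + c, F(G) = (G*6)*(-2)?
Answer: -1/1104 ≈ -0.00090580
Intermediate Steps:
F(G) = -12*G (F(G) = (6*G)*(-2) = -12*G)
a(c) = c + c**2 (a(c) = c**2 + c = c + c**2)
1/(a((2*(-2))*(-6)) + F(142)) = 1/(((2*(-2))*(-6))*(1 + (2*(-2))*(-6)) - 12*142) = 1/((-4*(-6))*(1 - 4*(-6)) - 1704) = 1/(24*(1 + 24) - 1704) = 1/(24*25 - 1704) = 1/(600 - 1704) = 1/(-1104) = -1/1104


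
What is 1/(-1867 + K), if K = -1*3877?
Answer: -1/5744 ≈ -0.00017409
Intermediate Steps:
K = -3877
1/(-1867 + K) = 1/(-1867 - 3877) = 1/(-5744) = -1/5744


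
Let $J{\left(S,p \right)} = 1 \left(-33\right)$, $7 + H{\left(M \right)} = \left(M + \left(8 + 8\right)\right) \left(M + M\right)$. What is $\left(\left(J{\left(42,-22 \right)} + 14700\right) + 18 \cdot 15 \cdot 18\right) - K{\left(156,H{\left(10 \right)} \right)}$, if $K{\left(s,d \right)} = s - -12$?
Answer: $19359$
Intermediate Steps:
$H{\left(M \right)} = -7 + 2 M \left(16 + M\right)$ ($H{\left(M \right)} = -7 + \left(M + \left(8 + 8\right)\right) \left(M + M\right) = -7 + \left(M + 16\right) 2 M = -7 + \left(16 + M\right) 2 M = -7 + 2 M \left(16 + M\right)$)
$K{\left(s,d \right)} = 12 + s$ ($K{\left(s,d \right)} = s + 12 = 12 + s$)
$J{\left(S,p \right)} = -33$
$\left(\left(J{\left(42,-22 \right)} + 14700\right) + 18 \cdot 15 \cdot 18\right) - K{\left(156,H{\left(10 \right)} \right)} = \left(\left(-33 + 14700\right) + 18 \cdot 15 \cdot 18\right) - \left(12 + 156\right) = \left(14667 + 270 \cdot 18\right) - 168 = \left(14667 + 4860\right) - 168 = 19527 - 168 = 19359$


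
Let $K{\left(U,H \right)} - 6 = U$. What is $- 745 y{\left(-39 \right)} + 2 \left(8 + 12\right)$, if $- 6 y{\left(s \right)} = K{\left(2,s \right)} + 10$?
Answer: $2275$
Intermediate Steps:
$K{\left(U,H \right)} = 6 + U$
$y{\left(s \right)} = -3$ ($y{\left(s \right)} = - \frac{\left(6 + 2\right) + 10}{6} = - \frac{8 + 10}{6} = \left(- \frac{1}{6}\right) 18 = -3$)
$- 745 y{\left(-39 \right)} + 2 \left(8 + 12\right) = \left(-745\right) \left(-3\right) + 2 \left(8 + 12\right) = 2235 + 2 \cdot 20 = 2235 + 40 = 2275$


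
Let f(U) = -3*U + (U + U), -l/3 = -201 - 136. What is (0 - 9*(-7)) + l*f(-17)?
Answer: 17250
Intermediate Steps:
l = 1011 (l = -3*(-201 - 136) = -3*(-337) = 1011)
f(U) = -U (f(U) = -3*U + 2*U = -U)
(0 - 9*(-7)) + l*f(-17) = (0 - 9*(-7)) + 1011*(-1*(-17)) = (0 + 63) + 1011*17 = 63 + 17187 = 17250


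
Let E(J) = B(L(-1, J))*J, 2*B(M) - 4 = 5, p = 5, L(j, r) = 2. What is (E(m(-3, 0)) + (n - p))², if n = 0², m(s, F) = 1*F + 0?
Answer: 25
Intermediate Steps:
m(s, F) = F (m(s, F) = F + 0 = F)
B(M) = 9/2 (B(M) = 2 + (½)*5 = 2 + 5/2 = 9/2)
n = 0
E(J) = 9*J/2
(E(m(-3, 0)) + (n - p))² = ((9/2)*0 + (0 - 1*5))² = (0 + (0 - 5))² = (0 - 5)² = (-5)² = 25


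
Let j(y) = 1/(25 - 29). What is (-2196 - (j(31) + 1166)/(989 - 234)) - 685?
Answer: -8705283/3020 ≈ -2882.5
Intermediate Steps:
j(y) = -1/4 (j(y) = 1/(-4) = -1/4)
(-2196 - (j(31) + 1166)/(989 - 234)) - 685 = (-2196 - (-1/4 + 1166)/(989 - 234)) - 685 = (-2196 - 4663/(4*755)) - 685 = (-2196 - 1*4663/3020) - 685 = (-2196 - 4663/3020) - 685 = -6636583/3020 - 685 = -8705283/3020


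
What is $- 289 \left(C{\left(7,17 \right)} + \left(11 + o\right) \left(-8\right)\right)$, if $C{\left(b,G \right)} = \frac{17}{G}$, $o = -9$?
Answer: $4335$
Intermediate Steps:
$- 289 \left(C{\left(7,17 \right)} + \left(11 + o\right) \left(-8\right)\right) = - 289 \left(\frac{17}{17} + \left(11 - 9\right) \left(-8\right)\right) = - 289 \left(17 \cdot \frac{1}{17} + 2 \left(-8\right)\right) = - 289 \left(1 - 16\right) = \left(-289\right) \left(-15\right) = 4335$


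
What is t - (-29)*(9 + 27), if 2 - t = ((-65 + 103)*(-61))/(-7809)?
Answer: 429784/411 ≈ 1045.7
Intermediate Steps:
t = 700/411 (t = 2 - (-65 + 103)*(-61)/(-7809) = 2 - 38*(-61)*(-1)/7809 = 2 - (-2318)*(-1)/7809 = 2 - 1*122/411 = 2 - 122/411 = 700/411 ≈ 1.7032)
t - (-29)*(9 + 27) = 700/411 - (-29)*(9 + 27) = 700/411 - (-29)*36 = 700/411 - 1*(-1044) = 700/411 + 1044 = 429784/411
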